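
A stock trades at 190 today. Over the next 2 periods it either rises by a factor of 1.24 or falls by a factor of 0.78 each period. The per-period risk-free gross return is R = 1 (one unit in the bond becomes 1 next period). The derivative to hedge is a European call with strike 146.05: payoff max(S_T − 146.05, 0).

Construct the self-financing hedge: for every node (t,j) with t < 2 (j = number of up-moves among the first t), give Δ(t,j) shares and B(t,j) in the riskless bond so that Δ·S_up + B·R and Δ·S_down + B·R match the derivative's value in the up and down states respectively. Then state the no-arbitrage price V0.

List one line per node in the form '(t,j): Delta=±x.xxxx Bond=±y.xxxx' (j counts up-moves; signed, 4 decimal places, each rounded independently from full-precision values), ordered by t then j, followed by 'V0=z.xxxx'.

(0,0): Delta=0.8182 Bond=-103.2187
(1,0): Delta=0.5533 Bond=-63.9566
(1,1): Delta=1.0000 Bond=-146.0500
V0=52.2399

Risk-neutral probability p* = (R−d)/(u−d) = (1−0.78)/(1.24−0.78) = 0.4783.
Payoff layer (t=2): V(2,0)=0.0000, V(2,1)=37.7180, V(2,2)=146.0940
(1,0): S=148.2000. Δ = (V_up−V_dn)/(S_up−S_dn) = (37.7180−0.0000)/(183.7680−115.5960) = 0.5533. V = [p*·37.7180 + (1−p*)·0.0000]/1 = 18.0390. B = V − Δ·S = -63.9566.
(1,1): S=235.6000. Δ = (V_up−V_dn)/(S_up−S_dn) = (146.0940−37.7180)/(292.1440−183.7680) = 1.0000. V = [p*·146.0940 + (1−p*)·37.7180]/1 = 89.5500. B = V − Δ·S = -146.0500.
(0,0): S=190.0000. Δ = (V_up−V_dn)/(S_up−S_dn) = (89.5500−18.0390)/(235.6000−148.2000) = 0.8182. V = [p*·89.5500 + (1−p*)·18.0390]/1 = 52.2399. B = V − Δ·S = -103.2187.
Self-financing check: at every node Δ·S+B equals the discounted successor values.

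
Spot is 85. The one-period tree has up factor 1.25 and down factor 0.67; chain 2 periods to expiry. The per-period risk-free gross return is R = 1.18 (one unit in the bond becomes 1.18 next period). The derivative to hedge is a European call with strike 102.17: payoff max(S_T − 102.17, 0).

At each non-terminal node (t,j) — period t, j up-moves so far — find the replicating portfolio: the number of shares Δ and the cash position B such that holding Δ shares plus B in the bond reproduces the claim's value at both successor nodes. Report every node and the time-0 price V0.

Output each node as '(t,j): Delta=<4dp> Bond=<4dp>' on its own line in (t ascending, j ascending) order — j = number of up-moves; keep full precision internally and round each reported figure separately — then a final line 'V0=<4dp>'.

No-arbitrage ⇒ martingale measure with p* = (R−d)/(u−d) = 0.8793.
At expiry t=2: V(2,0)=0.0000, V(2,1)=0.0000, V(2,2)=30.6425
(1,0): S=56.9500. Δ = (V_up−V_dn)/(S_up−S_dn) = (0.0000−0.0000)/(71.1875−38.1565) = 0.0000. V = [p*·0.0000 + (1−p*)·0.0000]/1.18 = 0.0000. B = V − Δ·S = 0.0000.
(1,1): S=106.2500. Δ = (V_up−V_dn)/(S_up−S_dn) = (30.6425−0.0000)/(132.8125−71.1875) = 0.4972. V = [p*·30.6425 + (1−p*)·0.0000]/1.18 = 22.8341. B = V − Δ·S = -29.9978.
(0,0): S=85.0000. Δ = (V_up−V_dn)/(S_up−S_dn) = (22.8341−0.0000)/(106.2500−56.9500) = 0.4632. V = [p*·22.8341 + (1−p*)·0.0000]/1.18 = 17.0155. B = V − Δ·S = -22.3537.
Self-financing check: at every node Δ·S+B equals the discounted successor values.

(0,0): Delta=0.4632 Bond=-22.3537
(1,0): Delta=0.0000 Bond=0.0000
(1,1): Delta=0.4972 Bond=-29.9978
V0=17.0155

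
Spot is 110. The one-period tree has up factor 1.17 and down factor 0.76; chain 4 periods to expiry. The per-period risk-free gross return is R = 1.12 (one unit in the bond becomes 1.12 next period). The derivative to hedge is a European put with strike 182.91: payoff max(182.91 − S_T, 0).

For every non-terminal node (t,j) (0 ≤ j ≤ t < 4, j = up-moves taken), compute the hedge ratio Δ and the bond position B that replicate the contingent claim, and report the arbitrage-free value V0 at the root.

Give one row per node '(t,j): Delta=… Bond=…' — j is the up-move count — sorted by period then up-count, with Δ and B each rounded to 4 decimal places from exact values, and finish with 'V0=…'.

(0,0): Delta=-0.7519 Bond=97.7273
(1,0): Delta=-1.0000 Bond=130.1917
(1,1): Delta=-0.7296 Bond=106.5744
(2,0): Delta=-1.0000 Bond=145.8147
(2,1): Delta=-1.0000 Bond=145.8147
(2,2): Delta=-0.7052 Bond=115.6896
(3,0): Delta=-1.0000 Bond=163.3125
(3,1): Delta=-1.0000 Bond=163.3125
(3,2): Delta=-1.0000 Bond=163.3125
(3,3): Delta=-0.6786 Bond=124.8862
V0=15.0130

Risk-neutral probability p* = (R−d)/(u−d) = (1.12−0.76)/(1.17−0.76) = 0.8780.
Terminal payoffs: V(4,0)=146.2116, V(4,1)=126.4138, V(4,2)=95.9356, V(4,3)=49.0152, V(4,4)=0.0000
  t=3,j=0: stock 48.2874 → up 56.4962 (V=126.4138), down 36.6984 (V=146.2116). Price 115.0251; hedge Δ=-1.0000, bond B=163.3125.
  t=3,j=1: stock 74.3371 → up 86.9744 (V=95.9356), down 56.4962 (V=126.4138). Price 88.9754; hedge Δ=-1.0000, bond B=163.3125.
  t=3,j=2: stock 114.4400 → up 133.8948 (V=49.0152), down 86.9744 (V=95.9356). Price 48.8725; hedge Δ=-1.0000, bond B=163.3125.
  t=3,j=3: stock 176.1774 → up 206.1276 (V=0.0000), down 133.8948 (V=49.0152). Price 5.3370; hedge Δ=-0.6786, bond B=124.8862.
  t=2,j=0: stock 63.5360 → up 74.3371 (V=88.9754), down 48.2874 (V=115.0251). Price 82.2787; hedge Δ=-1.0000, bond B=145.8147.
  t=2,j=1: stock 97.8120 → up 114.4400 (V=48.8725), down 74.3371 (V=88.9754). Price 48.0027; hedge Δ=-1.0000, bond B=145.8147.
  t=2,j=2: stock 150.5790 → up 176.1774 (V=5.3370), down 114.4400 (V=48.8725). Price 9.5056; hedge Δ=-0.7052, bond B=115.6896.
  t=1,j=0: stock 83.6000 → up 97.8120 (V=48.0027), down 63.5360 (V=82.2787). Price 46.5917; hedge Δ=-1.0000, bond B=130.1917.
  t=1,j=1: stock 128.7000 → up 150.5790 (V=9.5056), down 97.8120 (V=48.0027). Price 12.6789; hedge Δ=-0.7296, bond B=106.5744.
  t=0,j=0: stock 110.0000 → up 128.7000 (V=12.6789), down 83.6000 (V=46.5917). Price 15.0130; hedge Δ=-0.7519, bond B=97.7273.
Self-financing check: at every node Δ·S+B equals the discounted successor values.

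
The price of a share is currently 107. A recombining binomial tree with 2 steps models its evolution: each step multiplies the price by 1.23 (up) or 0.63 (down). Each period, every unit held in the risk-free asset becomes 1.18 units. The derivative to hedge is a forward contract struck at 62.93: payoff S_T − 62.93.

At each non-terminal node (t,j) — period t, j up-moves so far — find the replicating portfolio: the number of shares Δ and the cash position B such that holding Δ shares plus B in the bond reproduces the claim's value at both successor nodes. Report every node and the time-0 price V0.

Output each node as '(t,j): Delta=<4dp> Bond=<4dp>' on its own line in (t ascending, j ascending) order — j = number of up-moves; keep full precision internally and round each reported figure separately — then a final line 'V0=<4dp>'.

(0,0): Delta=1.0000 Bond=-45.1953
(1,0): Delta=1.0000 Bond=-53.3305
(1,1): Delta=1.0000 Bond=-53.3305
V0=61.8047

Under the risk-neutral measure, an up-move has probability p* = (R−d)/(u−d) = 0.9167 and values discount at R = 1.18.
Terminal values V(2,·): V(2,0)=-20.4617, V(2,1)=19.9843, V(2,2)=98.9503
Node (1,0) S=67.4100: V=(p*·19.9843+(1−p*)·-20.4617)/1.18=14.0795; Δ=(19.9843−-20.4617)/(82.9143−42.4683)=1.0000; B=V−Δ·S=-53.3305
Node (1,1) S=131.6100: V=(p*·98.9503+(1−p*)·19.9843)/1.18=78.2795; Δ=(98.9503−19.9843)/(161.8803−82.9143)=1.0000; B=V−Δ·S=-53.3305
Node (0,0) S=107.0000: V=(p*·78.2795+(1−p*)·14.0795)/1.18=61.8047; Δ=(78.2795−14.0795)/(131.6100−67.4100)=1.0000; B=V−Δ·S=-45.1953
Self-financing check: at every node Δ·S+B equals the discounted successor values.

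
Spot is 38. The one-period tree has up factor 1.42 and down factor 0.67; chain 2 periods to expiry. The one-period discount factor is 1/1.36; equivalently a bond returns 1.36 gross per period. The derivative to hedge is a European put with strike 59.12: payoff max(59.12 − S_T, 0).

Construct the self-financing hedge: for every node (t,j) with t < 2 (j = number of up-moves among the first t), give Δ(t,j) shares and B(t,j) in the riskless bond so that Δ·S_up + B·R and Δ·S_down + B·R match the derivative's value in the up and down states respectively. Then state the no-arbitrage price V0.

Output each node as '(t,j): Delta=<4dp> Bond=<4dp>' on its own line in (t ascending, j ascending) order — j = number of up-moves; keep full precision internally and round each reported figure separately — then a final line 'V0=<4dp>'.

(0,0): Delta=-0.5845 Bond=24.1862
(1,0): Delta=-1.0000 Bond=43.4706
(1,1): Delta=-0.5675 Bond=31.9734
V0=1.9734

Risk-neutral probability p* = (R−d)/(u−d) = (1.36−0.67)/(1.42−0.67) = 0.9200.
At expiry t=2: V(2,0)=42.0618, V(2,1)=22.9668, V(2,2)=0.0000
  t=1,j=0: stock 25.4600 → up 36.1532 (V=22.9668), down 17.0582 (V=42.0618). Price 18.0106; hedge Δ=-1.0000, bond B=43.4706.
  t=1,j=1: stock 53.9600 → up 76.6232 (V=0.0000), down 36.1532 (V=22.9668). Price 1.3510; hedge Δ=-0.5675, bond B=31.9734.
  t=0,j=0: stock 38.0000 → up 53.9600 (V=1.3510), down 25.4600 (V=18.0106). Price 1.9734; hedge Δ=-0.5845, bond B=24.1862.
Root portfolio cost Δ·38+B reproduces V0=1.9734.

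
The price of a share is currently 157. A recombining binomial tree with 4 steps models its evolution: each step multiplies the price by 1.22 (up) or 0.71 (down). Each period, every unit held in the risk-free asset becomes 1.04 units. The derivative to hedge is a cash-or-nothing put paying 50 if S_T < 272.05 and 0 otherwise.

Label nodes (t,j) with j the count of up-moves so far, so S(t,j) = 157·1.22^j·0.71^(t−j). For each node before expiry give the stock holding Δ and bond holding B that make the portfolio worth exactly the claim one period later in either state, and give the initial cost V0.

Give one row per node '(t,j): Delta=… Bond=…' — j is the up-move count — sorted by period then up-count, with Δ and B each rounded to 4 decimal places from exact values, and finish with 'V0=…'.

(0,0): Delta=-0.1504 Bond=58.8599
(1,0): Delta=0.0000 Bond=44.4498
(1,1): Delta=-0.1981 Bond=70.3585
(2,0): Delta=0.0000 Bond=46.2278
(2,1): Delta=0.0000 Bond=46.2278
(2,2): Delta=-0.2610 Bond=87.8702
(3,0): Delta=0.0000 Bond=48.0769
(3,1): Delta=0.0000 Bond=48.0769
(3,2): Delta=0.0000 Bond=48.0769
(3,3): Delta=-0.3439 Bond=115.0075
V0=35.2480

No-arbitrage ⇒ martingale measure with p* = (R−d)/(u−d) = 0.6471.
At expiry t=4: V(4,0)=50.0000, V(4,1)=50.0000, V(4,2)=50.0000, V(4,3)=50.0000, V(4,4)=0.0000
Node (3,0) S=56.1920: V=(p*·50.0000+(1−p*)·50.0000)/1.04=48.0769; Δ=(50.0000−50.0000)/(68.5543−39.8963)=0.0000; B=V−Δ·S=48.0769
Node (3,1) S=96.5553: V=(p*·50.0000+(1−p*)·50.0000)/1.04=48.0769; Δ=(50.0000−50.0000)/(117.7975−68.5543)=0.0000; B=V−Δ·S=48.0769
Node (3,2) S=165.9119: V=(p*·50.0000+(1−p*)·50.0000)/1.04=48.0769; Δ=(50.0000−50.0000)/(202.4126−117.7975)=0.0000; B=V−Δ·S=48.0769
Node (3,3) S=285.0881: V=(p*·0.0000+(1−p*)·50.0000)/1.04=16.9683; Δ=(0.0000−50.0000)/(347.8075−202.4126)=-0.3439; B=V−Δ·S=115.0075
Node (2,0) S=79.1437: V=(p*·48.0769+(1−p*)·48.0769)/1.04=46.2278; Δ=(48.0769−48.0769)/(96.5553−56.1920)=0.0000; B=V−Δ·S=46.2278
Node (2,1) S=135.9934: V=(p*·48.0769+(1−p*)·48.0769)/1.04=46.2278; Δ=(48.0769−48.0769)/(165.9119−96.5553)=0.0000; B=V−Δ·S=46.2278
Node (2,2) S=233.6788: V=(p*·16.9683+(1−p*)·48.0769)/1.04=26.8729; Δ=(16.9683−48.0769)/(285.0881−165.9119)=-0.2610; B=V−Δ·S=87.8702
Node (1,0) S=111.4700: V=(p*·46.2278+(1−p*)·46.2278)/1.04=44.4498; Δ=(46.2278−46.2278)/(135.9934−79.1437)=0.0000; B=V−Δ·S=44.4498
Node (1,1) S=191.5400: V=(p*·26.8729+(1−p*)·46.2278)/1.04=32.4077; Δ=(26.8729−46.2278)/(233.6788−135.9934)=-0.1981; B=V−Δ·S=70.3585
Node (0,0) S=157.0000: V=(p*·32.4077+(1−p*)·44.4498)/1.04=35.2480; Δ=(32.4077−44.4498)/(191.5400−111.4700)=-0.1504; B=V−Δ·S=58.8599
Root portfolio cost Δ·157+B reproduces V0=35.2480.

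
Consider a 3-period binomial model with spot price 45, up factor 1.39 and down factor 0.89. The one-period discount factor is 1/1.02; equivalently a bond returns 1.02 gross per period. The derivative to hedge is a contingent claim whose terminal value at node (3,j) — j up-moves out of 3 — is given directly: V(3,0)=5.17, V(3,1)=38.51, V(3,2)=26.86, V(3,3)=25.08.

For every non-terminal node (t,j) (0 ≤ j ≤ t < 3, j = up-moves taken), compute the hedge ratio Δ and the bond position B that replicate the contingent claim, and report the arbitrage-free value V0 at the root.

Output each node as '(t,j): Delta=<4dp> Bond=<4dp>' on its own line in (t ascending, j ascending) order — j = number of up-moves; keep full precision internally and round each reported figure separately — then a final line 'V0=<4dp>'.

(0,0): Delta=0.5833 Bond=-4.5591
(1,0): Delta=1.0596 Bond=-23.7269
(1,1): Delta=-0.2848 Bond=49.6445
(2,0): Delta=1.8707 Bond=-53.1129
(2,1): Delta=-0.4185 Bond=58.0853
(2,2): Delta=-0.0409 Bond=29.4396
V0=21.6880

Since d<R<u, set p* = (R−d)/(u−d) = 0.2600; price each node as the discounted p*-expectation of its children.
Terminal payoffs: V(3,0)=5.1700, V(3,1)=38.5100, V(3,2)=26.8600, V(3,3)=25.0800
  t=2,j=0: stock 35.6445 → up 49.5459 (V=38.5100), down 31.7236 (V=5.1700). Price 13.5671; hedge Δ=1.8707, bond B=-53.1129.
  t=2,j=1: stock 55.6695 → up 77.3806 (V=26.8600), down 49.5459 (V=38.5100). Price 34.7853; hedge Δ=-0.4185, bond B=58.0853.
  t=2,j=2: stock 86.9445 → up 120.8529 (V=25.0800), down 77.3806 (V=26.8600). Price 25.8796; hedge Δ=-0.0409, bond B=29.4396.
  t=1,j=0: stock 40.0500 → up 55.6695 (V=34.7853), down 35.6445 (V=13.5671). Price 18.7096; hedge Δ=1.0596, bond B=-23.7269.
  t=1,j=1: stock 62.5500 → up 86.9445 (V=25.8796), down 55.6695 (V=34.7853). Price 31.8332; hedge Δ=-0.2848, bond B=49.6445.
  t=0,j=0: stock 45.0000 → up 62.5500 (V=31.8332), down 40.0500 (V=18.7096). Price 21.6880; hedge Δ=0.5833, bond B=-4.5591.
Each (Δ,B) replicates both successor values, so the strategy is self-financing and V0 is arbitrage-free.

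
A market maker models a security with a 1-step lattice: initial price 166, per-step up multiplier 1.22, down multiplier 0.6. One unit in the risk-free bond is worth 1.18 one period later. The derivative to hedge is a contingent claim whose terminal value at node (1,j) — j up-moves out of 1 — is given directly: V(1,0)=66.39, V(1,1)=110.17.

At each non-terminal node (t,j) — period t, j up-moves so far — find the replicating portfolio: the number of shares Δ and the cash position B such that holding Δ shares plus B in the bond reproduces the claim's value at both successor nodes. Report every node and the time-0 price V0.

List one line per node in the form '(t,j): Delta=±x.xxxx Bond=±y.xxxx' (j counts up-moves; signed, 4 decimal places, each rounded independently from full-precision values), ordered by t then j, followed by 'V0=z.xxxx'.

Risk-neutral probability p* = (R−d)/(u−d) = (1.18−0.6)/(1.22−0.6) = 0.9355.
Terminal payoffs: V(1,0)=66.3900, V(1,1)=110.1700
Node (0,0) S=166.0000: V=(p*·110.1700+(1−p*)·66.3900)/1.18=90.9707; Δ=(110.1700−66.3900)/(202.5200−99.6000)=0.4254; B=V−Δ·S=20.3578
The time-0 hedge costs 90.9707, which is the no-arbitrage price.

(0,0): Delta=0.4254 Bond=20.3578
V0=90.9707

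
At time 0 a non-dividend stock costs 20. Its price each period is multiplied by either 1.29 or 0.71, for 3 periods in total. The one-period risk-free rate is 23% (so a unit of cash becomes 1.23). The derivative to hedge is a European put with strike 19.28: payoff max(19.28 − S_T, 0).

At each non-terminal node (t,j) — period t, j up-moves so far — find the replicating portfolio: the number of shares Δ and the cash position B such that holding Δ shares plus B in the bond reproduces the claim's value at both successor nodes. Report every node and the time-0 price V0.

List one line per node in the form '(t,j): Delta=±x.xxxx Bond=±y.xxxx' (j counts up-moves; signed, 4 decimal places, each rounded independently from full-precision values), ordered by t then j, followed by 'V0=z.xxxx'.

Risk-neutral probability p* = (R−d)/(u−d) = (1.23−0.71)/(1.29−0.71) = 0.8966.
Terminal payoffs: V(3,0)=12.1218, V(3,1)=6.2742, V(3,2)=0.0000, V(3,3)=0.0000
  t=2,j=0: stock 10.0820 → up 13.0058 (V=6.2742), down 7.1582 (V=12.1218). Price 5.5928; hedge Δ=-1.0000, bond B=15.6748.
  t=2,j=1: stock 18.3180 → up 23.6302 (V=0.0000), down 13.0058 (V=6.2742). Price 0.5277; hedge Δ=-0.5905, bond B=11.3453.
  t=2,j=2: stock 33.2820 → up 42.9338 (V=0.0000), down 23.6302 (V=0.0000). Price 0.0000; hedge Δ=0.0000, bond B=0.0000.
  t=1,j=0: stock 14.2000 → up 18.3180 (V=0.5277), down 10.0820 (V=5.5928). Price 0.8550; hedge Δ=-0.6150, bond B=9.5880.
  t=1,j=1: stock 25.8000 → up 33.2820 (V=0.0000), down 18.3180 (V=0.5277). Price 0.0444; hedge Δ=-0.0353, bond B=0.9542.
  t=0,j=0: stock 20.0000 → up 25.8000 (V=0.0444), down 14.2000 (V=0.8550). Price 0.1043; hedge Δ=-0.0699, bond B=1.5019.
Check: Δ(0,0)·S0 + B(0,0) = 0.1043 = V0.

(0,0): Delta=-0.0699 Bond=1.5019
(1,0): Delta=-0.6150 Bond=9.5880
(1,1): Delta=-0.0353 Bond=0.9542
(2,0): Delta=-1.0000 Bond=15.6748
(2,1): Delta=-0.5905 Bond=11.3453
(2,2): Delta=0.0000 Bond=0.0000
V0=0.1043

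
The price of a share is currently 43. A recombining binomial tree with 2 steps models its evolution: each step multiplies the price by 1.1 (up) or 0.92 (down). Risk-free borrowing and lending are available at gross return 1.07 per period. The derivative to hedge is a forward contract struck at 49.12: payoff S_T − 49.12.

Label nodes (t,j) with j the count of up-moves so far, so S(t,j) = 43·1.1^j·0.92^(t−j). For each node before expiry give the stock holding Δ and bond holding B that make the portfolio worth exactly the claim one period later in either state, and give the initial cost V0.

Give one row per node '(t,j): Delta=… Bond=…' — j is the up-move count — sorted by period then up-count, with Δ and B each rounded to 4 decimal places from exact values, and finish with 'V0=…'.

Under the risk-neutral measure, an up-move has probability p* = (R−d)/(u−d) = 0.8333 and values discount at R = 1.07.
At expiry t=2: V(2,0)=-12.7248, V(2,1)=-5.6040, V(2,2)=2.9100
Node (1,0) S=39.5600: V=(p*·-5.6040+(1−p*)·-12.7248)/1.07=-6.3465; Δ=(-5.6040−-12.7248)/(43.5160−36.3952)=1.0000; B=V−Δ·S=-45.9065
Node (1,1) S=47.3000: V=(p*·2.9100+(1−p*)·-5.6040)/1.07=1.3935; Δ=(2.9100−-5.6040)/(52.0300−43.5160)=1.0000; B=V−Δ·S=-45.9065
Node (0,0) S=43.0000: V=(p*·1.3935+(1−p*)·-6.3465)/1.07=0.0967; Δ=(1.3935−-6.3465)/(47.3000−39.5600)=1.0000; B=V−Δ·S=-42.9033
Root portfolio cost Δ·43+B reproduces V0=0.0967.

(0,0): Delta=1.0000 Bond=-42.9033
(1,0): Delta=1.0000 Bond=-45.9065
(1,1): Delta=1.0000 Bond=-45.9065
V0=0.0967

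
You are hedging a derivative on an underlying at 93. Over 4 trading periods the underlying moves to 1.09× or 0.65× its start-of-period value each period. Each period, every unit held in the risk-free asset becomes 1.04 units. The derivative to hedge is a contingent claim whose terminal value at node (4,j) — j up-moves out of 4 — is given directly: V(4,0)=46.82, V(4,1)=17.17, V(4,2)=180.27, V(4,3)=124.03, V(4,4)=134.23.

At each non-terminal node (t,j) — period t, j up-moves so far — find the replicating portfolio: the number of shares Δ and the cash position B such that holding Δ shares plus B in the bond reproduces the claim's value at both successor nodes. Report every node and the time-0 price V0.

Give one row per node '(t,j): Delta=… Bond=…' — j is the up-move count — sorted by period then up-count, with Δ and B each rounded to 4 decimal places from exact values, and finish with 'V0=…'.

Since d<R<u, set p* = (R−d)/(u−d) = 0.8864; price each node as the discounted p*-expectation of its children.
Terminal payoffs: V(4,0)=46.8200, V(4,1)=17.1700, V(4,2)=180.2700, V(4,3)=124.0300, V(4,4)=134.2300
(3,0): S=25.5401. Δ = (V_up−V_dn)/(S_up−S_dn) = (17.1700−46.8200)/(27.8387−16.6011) = -2.6385. V = [p*·17.1700 + (1−p*)·46.8200]/1.04 = 19.7493. B = V − Δ·S = 87.1357.
(3,1): S=42.8288. Δ = (V_up−V_dn)/(S_up−S_dn) = (180.2700−17.1700)/(46.6834−27.8387) = 8.6550. V = [p*·180.2700 + (1−p*)·17.1700]/1.04 = 155.5153. B = V − Δ·S = -215.1665.
(3,2): S=71.8206. Δ = (V_up−V_dn)/(S_up−S_dn) = (124.0300−180.2700)/(78.2845−46.6834) = -1.7797. V = [p*·124.0300 + (1−p*)·180.2700]/1.04 = 125.4047. B = V − Δ·S = 253.2229.
(3,3): S=120.4377. Δ = (V_up−V_dn)/(S_up−S_dn) = (134.2300−124.0300)/(131.2771−78.2845) = 0.1925. V = [p*·134.2300 + (1−p*)·124.0300]/1.04 = 127.9528. B = V − Δ·S = 104.7710.
(2,0): S=39.2925. Δ = (V_up−V_dn)/(S_up−S_dn) = (155.5153−19.7493)/(42.8288−25.5401) = 7.8529. V = [p*·155.5153 + (1−p*)·19.7493]/1.04 = 134.6994. B = V − Δ·S = -173.8596.
(2,1): S=65.8905. Δ = (V_up−V_dn)/(S_up−S_dn) = (125.4047−155.5153)/(71.8206−42.8288) = -1.0386. V = [p*·125.4047 + (1−p*)·155.5153]/1.04 = 123.8715. B = V − Δ·S = 192.3046.
(2,2): S=110.4933. Δ = (V_up−V_dn)/(S_up−S_dn) = (127.9528−125.4047)/(120.4377−71.8206) = 0.0524. V = [p*·127.9528 + (1−p*)·125.4047]/1.04 = 122.7531. B = V − Δ·S = 116.9620.
(1,0): S=60.4500. Δ = (V_up−V_dn)/(S_up−S_dn) = (123.8715−134.6994)/(65.8905−39.2925) = -0.4071. V = [p*·123.8715 + (1−p*)·134.6994]/1.04 = 120.2903. B = V − Δ·S = 144.8991.
(1,1): S=101.3700. Δ = (V_up−V_dn)/(S_up−S_dn) = (122.7531−123.8715)/(110.4933−65.8905) = -0.0251. V = [p*·122.7531 + (1−p*)·123.8715]/1.04 = 118.1540. B = V − Δ·S = 120.6959.
(0,0): S=93.0000. Δ = (V_up−V_dn)/(S_up−S_dn) = (118.1540−120.2903)/(101.3700−60.4500) = -0.0522. V = [p*·118.1540 + (1−p*)·120.2903]/1.04 = 113.8431. B = V − Δ·S = 118.6983.
Self-financing check: at every node Δ·S+B equals the discounted successor values.

(0,0): Delta=-0.0522 Bond=118.6983
(1,0): Delta=-0.4071 Bond=144.8991
(1,1): Delta=-0.0251 Bond=120.6959
(2,0): Delta=7.8529 Bond=-173.8596
(2,1): Delta=-1.0386 Bond=192.3046
(2,2): Delta=0.0524 Bond=116.9620
(3,0): Delta=-2.6385 Bond=87.1357
(3,1): Delta=8.6550 Bond=-215.1665
(3,2): Delta=-1.7797 Bond=253.2229
(3,3): Delta=0.1925 Bond=104.7710
V0=113.8431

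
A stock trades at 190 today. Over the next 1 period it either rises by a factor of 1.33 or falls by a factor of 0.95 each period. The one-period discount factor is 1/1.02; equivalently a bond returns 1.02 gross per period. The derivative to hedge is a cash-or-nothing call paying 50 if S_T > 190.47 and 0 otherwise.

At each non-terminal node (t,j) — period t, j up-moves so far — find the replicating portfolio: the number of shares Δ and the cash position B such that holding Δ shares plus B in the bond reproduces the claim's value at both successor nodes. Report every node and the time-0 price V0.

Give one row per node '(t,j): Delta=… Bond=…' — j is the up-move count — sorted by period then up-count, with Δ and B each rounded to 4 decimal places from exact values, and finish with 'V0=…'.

(0,0): Delta=0.6925 Bond=-122.5490
V0=9.0299

The replicating-portfolio and risk-neutral prices coincide; use p* = (1.02−0.95)/(1.33−0.95) = 0.1842 for the latter.
Terminal values V(1,·): V(1,0)=0.0000, V(1,1)=50.0000
(0,0): S=190.0000. Δ = (V_up−V_dn)/(S_up−S_dn) = (50.0000−0.0000)/(252.7000−180.5000) = 0.6925. V = [p*·50.0000 + (1−p*)·0.0000]/1.02 = 9.0299. B = V − Δ·S = -122.5490.
The time-0 hedge costs 9.0299, which is the no-arbitrage price.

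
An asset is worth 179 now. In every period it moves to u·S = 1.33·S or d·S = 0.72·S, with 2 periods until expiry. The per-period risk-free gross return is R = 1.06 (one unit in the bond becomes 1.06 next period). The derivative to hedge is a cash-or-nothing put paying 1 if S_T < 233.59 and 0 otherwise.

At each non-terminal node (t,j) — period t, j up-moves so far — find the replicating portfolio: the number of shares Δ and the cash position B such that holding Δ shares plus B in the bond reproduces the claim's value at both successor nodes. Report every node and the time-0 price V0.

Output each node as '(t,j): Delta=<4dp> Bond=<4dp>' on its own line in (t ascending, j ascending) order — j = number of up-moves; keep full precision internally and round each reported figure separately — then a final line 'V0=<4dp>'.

(0,0): Delta=-0.0048 Bond=1.4755
(1,0): Delta=0.0000 Bond=0.9434
(1,1): Delta=-0.0069 Bond=2.0569
V0=0.6135

Since d<R<u, set p* = (R−d)/(u−d) = 0.5574; price each node as the discounted p*-expectation of its children.
At expiry t=2: V(2,0)=1.0000, V(2,1)=1.0000, V(2,2)=0.0000
  t=1,j=0: stock 128.8800 → up 171.4104 (V=1.0000), down 92.7936 (V=1.0000). Price 0.9434; hedge Δ=0.0000, bond B=0.9434.
  t=1,j=1: stock 238.0700 → up 316.6331 (V=0.0000), down 171.4104 (V=1.0000). Price 0.4176; hedge Δ=-0.0069, bond B=2.0569.
  t=0,j=0: stock 179.0000 → up 238.0700 (V=0.4176), down 128.8800 (V=0.9434). Price 0.6135; hedge Δ=-0.0048, bond B=1.4755.
Self-financing check: at every node Δ·S+B equals the discounted successor values.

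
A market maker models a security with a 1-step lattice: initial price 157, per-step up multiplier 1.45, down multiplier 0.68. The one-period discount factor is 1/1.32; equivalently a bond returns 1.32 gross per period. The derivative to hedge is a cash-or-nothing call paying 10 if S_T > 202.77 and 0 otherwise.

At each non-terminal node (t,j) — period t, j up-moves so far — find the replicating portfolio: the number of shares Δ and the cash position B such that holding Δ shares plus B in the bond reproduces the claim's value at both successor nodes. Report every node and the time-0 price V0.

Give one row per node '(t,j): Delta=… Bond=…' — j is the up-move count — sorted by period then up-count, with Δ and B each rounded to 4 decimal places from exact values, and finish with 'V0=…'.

Under the risk-neutral measure, an up-move has probability p* = (R−d)/(u−d) = 0.8312 and values discount at R = 1.32.
Terminal values V(1,·): V(1,0)=0.0000, V(1,1)=10.0000
(0,0): S=157.0000. Δ = (V_up−V_dn)/(S_up−S_dn) = (10.0000−0.0000)/(227.6500−106.7600) = 0.0827. V = [p*·10.0000 + (1−p*)·0.0000]/1.32 = 6.2967. B = V − Δ·S = -6.6903.
The time-0 hedge costs 6.2967, which is the no-arbitrage price.

(0,0): Delta=0.0827 Bond=-6.6903
V0=6.2967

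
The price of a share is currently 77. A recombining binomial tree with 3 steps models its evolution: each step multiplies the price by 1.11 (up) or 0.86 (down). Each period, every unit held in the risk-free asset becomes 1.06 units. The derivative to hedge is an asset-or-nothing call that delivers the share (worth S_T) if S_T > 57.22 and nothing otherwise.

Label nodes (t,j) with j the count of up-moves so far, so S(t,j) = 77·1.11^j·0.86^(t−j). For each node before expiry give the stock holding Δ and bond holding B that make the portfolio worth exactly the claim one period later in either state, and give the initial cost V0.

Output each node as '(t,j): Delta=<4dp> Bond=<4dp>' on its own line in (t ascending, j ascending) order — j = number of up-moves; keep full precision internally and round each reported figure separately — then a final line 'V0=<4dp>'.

(0,0): Delta=1.0906 Bond=-7.3032
(1,0): Delta=1.5582 Bond=-38.7068
(1,1): Delta=1.0000 Bond=0.0000
(2,0): Delta=4.4400 Bond=-205.1461
(2,1): Delta=1.0000 Bond=0.0000
(2,2): Delta=1.0000 Bond=0.0000
V0=76.6710

No-arbitrage ⇒ martingale measure with p* = (R−d)/(u−d) = 0.8000.
At expiry t=3: V(3,0)=0.0000, V(3,1)=63.2136, V(3,2)=81.5897, V(3,3)=105.3076
Node (2,0) S=56.9492: V=(p*·63.2136+(1−p*)·0.0000)/1.06=47.7084; Δ=(63.2136−0.0000)/(63.2136−48.9763)=4.4400; B=V−Δ·S=-205.1461
Node (2,1) S=73.5042: V=(p*·81.5897+(1−p*)·63.2136)/1.06=73.5042; Δ=(81.5897−63.2136)/(81.5897−63.2136)=1.0000; B=V−Δ·S=0.0000
Node (2,2) S=94.8717: V=(p*·105.3076+(1−p*)·81.5897)/1.06=94.8717; Δ=(105.3076−81.5897)/(105.3076−81.5897)=1.0000; B=V−Δ·S=0.0000
Node (1,0) S=66.2200: V=(p*·73.5042+(1−p*)·47.7084)/1.06=64.4765; Δ=(73.5042−47.7084)/(73.5042−56.9492)=1.5582; B=V−Δ·S=-38.7068
Node (1,1) S=85.4700: V=(p*·94.8717+(1−p*)·73.5042)/1.06=85.4700; Δ=(94.8717−73.5042)/(94.8717−73.5042)=1.0000; B=V−Δ·S=0.0000
Node (0,0) S=77.0000: V=(p*·85.4700+(1−p*)·64.4765)/1.06=76.6710; Δ=(85.4700−64.4765)/(85.4700−66.2200)=1.0906; B=V−Δ·S=-7.3032
The time-0 hedge costs 76.6710, which is the no-arbitrage price.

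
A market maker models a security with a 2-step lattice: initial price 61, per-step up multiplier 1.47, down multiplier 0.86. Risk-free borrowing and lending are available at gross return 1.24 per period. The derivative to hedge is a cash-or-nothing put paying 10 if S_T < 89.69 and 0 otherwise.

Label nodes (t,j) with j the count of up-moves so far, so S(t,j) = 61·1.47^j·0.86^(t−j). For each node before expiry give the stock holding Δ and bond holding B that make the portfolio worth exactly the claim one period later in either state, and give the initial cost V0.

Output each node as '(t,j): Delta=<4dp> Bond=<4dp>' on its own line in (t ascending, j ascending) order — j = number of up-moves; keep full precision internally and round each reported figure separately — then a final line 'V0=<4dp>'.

(0,0): Delta=-0.1350 Bond=12.2155
(1,0): Delta=0.0000 Bond=8.0645
(1,1): Delta=-0.1828 Bond=19.4342
V0=3.9798

Since d<R<u, set p* = (R−d)/(u−d) = 0.6230; price each node as the discounted p*-expectation of its children.
Terminal values V(2,·): V(2,0)=10.0000, V(2,1)=10.0000, V(2,2)=0.0000
Node (1,0) S=52.4600: V=(p*·10.0000+(1−p*)·10.0000)/1.24=8.0645; Δ=(10.0000−10.0000)/(77.1162−45.1156)=0.0000; B=V−Δ·S=8.0645
Node (1,1) S=89.6700: V=(p*·0.0000+(1−p*)·10.0000)/1.24=3.0407; Δ=(0.0000−10.0000)/(131.8149−77.1162)=-0.1828; B=V−Δ·S=19.4342
Node (0,0) S=61.0000: V=(p*·3.0407+(1−p*)·8.0645)/1.24=3.9798; Δ=(3.0407−8.0645)/(89.6700−52.4600)=-0.1350; B=V−Δ·S=12.2155
Each (Δ,B) replicates both successor values, so the strategy is self-financing and V0 is arbitrage-free.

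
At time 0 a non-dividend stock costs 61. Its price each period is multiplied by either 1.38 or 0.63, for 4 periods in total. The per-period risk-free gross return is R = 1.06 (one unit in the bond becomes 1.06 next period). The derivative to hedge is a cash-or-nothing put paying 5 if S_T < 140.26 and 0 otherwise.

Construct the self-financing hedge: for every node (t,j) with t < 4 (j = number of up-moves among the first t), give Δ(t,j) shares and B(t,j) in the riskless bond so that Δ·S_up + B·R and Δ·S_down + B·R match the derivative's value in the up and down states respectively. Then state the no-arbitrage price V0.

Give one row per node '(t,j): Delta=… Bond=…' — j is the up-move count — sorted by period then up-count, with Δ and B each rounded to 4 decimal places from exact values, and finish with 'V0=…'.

(0,0): Delta=-0.0173 Bond=4.5874
(1,0): Delta=0.0000 Bond=4.1981
(1,1): Delta=-0.0232 Bond=5.3573
(2,0): Delta=0.0000 Bond=4.4500
(2,1): Delta=0.0000 Bond=4.4500
(2,2): Delta=-0.0310 Bond=6.5931
(3,0): Delta=0.0000 Bond=4.7170
(3,1): Delta=0.0000 Bond=4.7170
(3,2): Delta=0.0000 Bond=4.7170
(3,3): Delta=-0.0416 Bond=8.6792
V0=3.5325

No-arbitrage ⇒ martingale measure with p* = (R−d)/(u−d) = 0.5733.
Payoff layer (t=4): V(4,0)=5.0000, V(4,1)=5.0000, V(4,2)=5.0000, V(4,3)=5.0000, V(4,4)=0.0000
Node (3,0) S=15.2529: V=(p*·5.0000+(1−p*)·5.0000)/1.06=4.7170; Δ=(5.0000−5.0000)/(21.0490−9.6093)=0.0000; B=V−Δ·S=4.7170
Node (3,1) S=33.4110: V=(p*·5.0000+(1−p*)·5.0000)/1.06=4.7170; Δ=(5.0000−5.0000)/(46.1072−21.0490)=0.0000; B=V−Δ·S=4.7170
Node (3,2) S=73.1861: V=(p*·5.0000+(1−p*)·5.0000)/1.06=4.7170; Δ=(5.0000−5.0000)/(100.9968−46.1072)=0.0000; B=V−Δ·S=4.7170
Node (3,3) S=160.3124: V=(p*·0.0000+(1−p*)·5.0000)/1.06=2.0126; Δ=(0.0000−5.0000)/(221.2311−100.9968)=-0.0416; B=V−Δ·S=8.6792
Node (2,0) S=24.2109: V=(p*·4.7170+(1−p*)·4.7170)/1.06=4.4500; Δ=(4.7170−4.7170)/(33.4110−15.2529)=0.0000; B=V−Δ·S=4.4500
Node (2,1) S=53.0334: V=(p*·4.7170+(1−p*)·4.7170)/1.06=4.4500; Δ=(4.7170−4.7170)/(73.1861−33.4110)=0.0000; B=V−Δ·S=4.4500
Node (2,2) S=116.1684: V=(p*·2.0126+(1−p*)·4.7170)/1.06=2.9872; Δ=(2.0126−4.7170)/(160.3124−73.1861)=-0.0310; B=V−Δ·S=6.5931
Node (1,0) S=38.4300: V=(p*·4.4500+(1−p*)·4.4500)/1.06=4.1981; Δ=(4.4500−4.4500)/(53.0334−24.2109)=0.0000; B=V−Δ·S=4.1981
Node (1,1) S=84.1800: V=(p*·2.9872+(1−p*)·4.4500)/1.06=3.4069; Δ=(2.9872−4.4500)/(116.1684−53.0334)=-0.0232; B=V−Δ·S=5.3573
Node (0,0) S=61.0000: V=(p*·3.4069+(1−p*)·4.1981)/1.06=3.5325; Δ=(3.4069−4.1981)/(84.1800−38.4300)=-0.0173; B=V−Δ·S=4.5874
Check: Δ(0,0)·S0 + B(0,0) = 3.5325 = V0.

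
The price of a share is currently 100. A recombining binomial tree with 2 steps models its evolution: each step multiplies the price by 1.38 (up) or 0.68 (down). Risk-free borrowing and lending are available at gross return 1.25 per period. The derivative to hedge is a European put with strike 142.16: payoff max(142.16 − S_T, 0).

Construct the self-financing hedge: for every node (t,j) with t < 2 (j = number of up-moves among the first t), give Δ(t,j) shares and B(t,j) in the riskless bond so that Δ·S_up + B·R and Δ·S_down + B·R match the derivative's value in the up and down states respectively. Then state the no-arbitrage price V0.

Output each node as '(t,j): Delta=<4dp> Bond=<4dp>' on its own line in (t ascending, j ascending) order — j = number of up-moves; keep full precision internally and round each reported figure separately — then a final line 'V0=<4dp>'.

(0,0): Delta=-0.5507 Bond=66.5405
(1,0): Delta=-1.0000 Bond=113.7280
(1,1): Delta=-0.5002 Bond=76.2075
V0=11.4705

Risk-neutral probability p* = (R−d)/(u−d) = (1.25−0.68)/(1.38−0.68) = 0.8143.
Payoff layer (t=2): V(2,0)=95.9200, V(2,1)=48.3200, V(2,2)=0.0000
(1,0): S=68.0000. Δ = (V_up−V_dn)/(S_up−S_dn) = (48.3200−95.9200)/(93.8400−46.2400) = -1.0000. V = [p*·48.3200 + (1−p*)·95.9200]/1.25 = 45.7280. B = V − Δ·S = 113.7280.
(1,1): S=138.0000. Δ = (V_up−V_dn)/(S_up−S_dn) = (0.0000−48.3200)/(190.4400−93.8400) = -0.5002. V = [p*·0.0000 + (1−p*)·48.3200]/1.25 = 7.1790. B = V − Δ·S = 76.2075.
(0,0): S=100.0000. Δ = (V_up−V_dn)/(S_up−S_dn) = (7.1790−45.7280)/(138.0000−68.0000) = -0.5507. V = [p*·7.1790 + (1−p*)·45.7280]/1.25 = 11.4705. B = V − Δ·S = 66.5405.
The time-0 hedge costs 11.4705, which is the no-arbitrage price.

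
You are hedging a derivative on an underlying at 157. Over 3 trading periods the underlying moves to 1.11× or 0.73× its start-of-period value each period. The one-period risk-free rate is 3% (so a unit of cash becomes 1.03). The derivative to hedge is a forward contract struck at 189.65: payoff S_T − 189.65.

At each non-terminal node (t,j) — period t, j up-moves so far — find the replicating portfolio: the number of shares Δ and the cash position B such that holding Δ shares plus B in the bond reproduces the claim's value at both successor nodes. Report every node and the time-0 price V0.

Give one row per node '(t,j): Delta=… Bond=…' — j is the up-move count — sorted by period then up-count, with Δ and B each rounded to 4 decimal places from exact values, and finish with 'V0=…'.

(0,0): Delta=1.0000 Bond=-173.5566
(1,0): Delta=1.0000 Bond=-178.7633
(1,1): Delta=1.0000 Bond=-178.7633
(2,0): Delta=1.0000 Bond=-184.1262
(2,1): Delta=1.0000 Bond=-184.1262
(2,2): Delta=1.0000 Bond=-184.1262
V0=-16.5566

The replicating-portfolio and risk-neutral prices coincide; use p* = (1.03−0.73)/(1.11−0.73) = 0.7895 for the latter.
Terminal payoffs: V(3,0)=-128.5743, V(3,1)=-96.7815, V(3,2)=-48.4390, V(3,3)=25.0681
Node (2,0) S=83.6653: V=(p*·-96.7815+(1−p*)·-128.5743)/1.03=-100.4609; Δ=(-96.7815−-128.5743)/(92.8685−61.0757)=1.0000; B=V−Δ·S=-184.1262
Node (2,1) S=127.2171: V=(p*·-48.4390+(1−p*)·-96.7815)/1.03=-56.9091; Δ=(-48.4390−-96.7815)/(141.2110−92.8685)=1.0000; B=V−Δ·S=-184.1262
Node (2,2) S=193.4397: V=(p*·25.0681+(1−p*)·-48.4390)/1.03=9.3135; Δ=(25.0681−-48.4390)/(214.7181−141.2110)=1.0000; B=V−Δ·S=-184.1262
Node (1,0) S=114.6100: V=(p*·-56.9091+(1−p*)·-100.4609)/1.03=-64.1533; Δ=(-56.9091−-100.4609)/(127.2171−83.6653)=1.0000; B=V−Δ·S=-178.7633
Node (1,1) S=174.2700: V=(p*·9.3135+(1−p*)·-56.9091)/1.03=-4.4933; Δ=(9.3135−-56.9091)/(193.4397−127.2171)=1.0000; B=V−Δ·S=-178.7633
Node (0,0) S=157.0000: V=(p*·-4.4933+(1−p*)·-64.1533)/1.03=-16.5566; Δ=(-4.4933−-64.1533)/(174.2700−114.6100)=1.0000; B=V−Δ·S=-173.5566
The time-0 hedge costs -16.5566, which is the no-arbitrage price.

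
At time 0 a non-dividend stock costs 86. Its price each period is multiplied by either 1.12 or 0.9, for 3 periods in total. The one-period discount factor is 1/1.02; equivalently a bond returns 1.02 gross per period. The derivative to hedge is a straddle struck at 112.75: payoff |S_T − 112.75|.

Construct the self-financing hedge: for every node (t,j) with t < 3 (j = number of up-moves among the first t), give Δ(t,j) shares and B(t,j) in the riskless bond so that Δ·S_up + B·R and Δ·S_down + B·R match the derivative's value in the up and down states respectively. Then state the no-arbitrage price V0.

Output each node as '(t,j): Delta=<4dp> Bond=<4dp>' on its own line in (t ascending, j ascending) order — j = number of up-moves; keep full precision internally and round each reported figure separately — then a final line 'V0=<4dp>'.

(0,0): Delta=-0.7559 Bond=87.7267
(1,0): Delta=-1.0000 Bond=108.3718
(1,1): Delta=-0.5925 Bond=73.7391
(2,0): Delta=-1.0000 Bond=110.5392
(2,1): Delta=-1.0000 Bond=110.5392
(2,2): Delta=-0.3196 Bond=45.7760
V0=22.7162

Under the risk-neutral measure, an up-move has probability p* = (R−d)/(u−d) = 0.5455 and values discount at R = 1.02.
At expiry t=3: V(3,0)=50.0560, V(3,1)=34.7308, V(3,2)=15.6594, V(3,3)=8.0738
(2,0): S=69.6600. Δ = (V_up−V_dn)/(S_up−S_dn) = (34.7308−50.0560)/(78.0192−62.6940) = -1.0000. V = [p*·34.7308 + (1−p*)·50.0560]/1.02 = 40.8792. B = V − Δ·S = 110.5392.
(2,1): S=86.6880. Δ = (V_up−V_dn)/(S_up−S_dn) = (15.6594−34.7308)/(97.0906−78.0192) = -1.0000. V = [p*·15.6594 + (1−p*)·34.7308]/1.02 = 23.8512. B = V − Δ·S = 110.5392.
(2,2): S=107.8784. Δ = (V_up−V_dn)/(S_up−S_dn) = (8.0738−15.6594)/(120.8238−97.0906) = -0.3196. V = [p*·8.0738 + (1−p*)·15.6594]/1.02 = 11.2959. B = V − Δ·S = 45.7760.
(1,0): S=77.4000. Δ = (V_up−V_dn)/(S_up−S_dn) = (23.8512−40.8792)/(86.6880−69.6600) = -1.0000. V = [p*·23.8512 + (1−p*)·40.8792]/1.02 = 30.9718. B = V − Δ·S = 108.3718.
(1,1): S=96.3200. Δ = (V_up−V_dn)/(S_up−S_dn) = (11.2959−23.8512)/(107.8784−86.6880) = -0.5925. V = [p*·11.2959 + (1−p*)·23.8512]/1.02 = 16.6695. B = V − Δ·S = 73.7391.
(0,0): S=86.0000. Δ = (V_up−V_dn)/(S_up−S_dn) = (16.6695−30.9718)/(96.3200−77.4000) = -0.7559. V = [p*·16.6695 + (1−p*)·30.9718]/1.02 = 22.7162. B = V − Δ·S = 87.7267.
Each (Δ,B) replicates both successor values, so the strategy is self-financing and V0 is arbitrage-free.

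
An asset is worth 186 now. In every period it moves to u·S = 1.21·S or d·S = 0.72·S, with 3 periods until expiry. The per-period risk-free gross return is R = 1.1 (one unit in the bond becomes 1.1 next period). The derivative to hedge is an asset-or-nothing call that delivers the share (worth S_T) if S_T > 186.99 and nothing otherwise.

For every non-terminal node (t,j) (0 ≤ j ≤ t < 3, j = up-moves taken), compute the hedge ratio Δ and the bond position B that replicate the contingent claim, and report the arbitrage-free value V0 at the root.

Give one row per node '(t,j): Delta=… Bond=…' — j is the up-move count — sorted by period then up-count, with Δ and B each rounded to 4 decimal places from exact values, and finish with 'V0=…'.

(0,0): Delta=1.3468 Bond=-75.3683
(1,0): Delta=2.1065 Bond=-184.6523
(1,1): Delta=1.2159 Bond=-53.4520
(2,0): Delta=0.0000 Bond=0.0000
(2,1): Delta=2.4694 Bond=-261.9147
(2,2): Delta=1.0000 Bond=0.0000
V0=175.1324

Risk-neutral probability p* = (R−d)/(u−d) = (1.1−0.72)/(1.21−0.72) = 0.7755.
Payoff layer (t=3): V(3,0)=0.0000, V(3,1)=0.0000, V(3,2)=196.0723, V(3,3)=329.5103
  t=2,j=0: stock 96.4224 → up 116.6711 (V=0.0000), down 69.4241 (V=0.0000). Price 0.0000; hedge Δ=0.0000, bond B=0.0000.
  t=2,j=1: stock 162.0432 → up 196.0723 (V=196.0723), down 116.6711 (V=0.0000). Price 138.2328; hedge Δ=2.4694, bond B=-261.9147.
  t=2,j=2: stock 272.3226 → up 329.5103 (V=329.5103), down 196.0723 (V=196.0723). Price 272.3226; hedge Δ=1.0000, bond B=0.0000.
  t=1,j=0: stock 133.9200 → up 162.0432 (V=138.2328), down 96.4224 (V=0.0000). Price 97.4554; hedge Δ=2.1065, bond B=-184.6523.
  t=1,j=1: stock 225.0600 → up 272.3226 (V=272.3226), down 162.0432 (V=138.2328). Price 220.2007; hedge Δ=1.2159, bond B=-53.4520.
  t=0,j=0: stock 186.0000 → up 225.0600 (V=220.2007), down 133.9200 (V=97.4554). Price 175.1324; hedge Δ=1.3468, bond B=-75.3683.
Each (Δ,B) replicates both successor values, so the strategy is self-financing and V0 is arbitrage-free.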